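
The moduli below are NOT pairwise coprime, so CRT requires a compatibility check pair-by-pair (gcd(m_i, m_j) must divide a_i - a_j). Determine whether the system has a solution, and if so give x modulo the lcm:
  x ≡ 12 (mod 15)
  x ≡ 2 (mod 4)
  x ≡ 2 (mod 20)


Moduli 15, 4, 20 are not pairwise coprime, so CRT works modulo lcm(m_i) when all pairwise compatibility conditions hold.
Pairwise compatibility: gcd(m_i, m_j) must divide a_i - a_j for every pair.
Merge one congruence at a time:
  Start: x ≡ 12 (mod 15).
  Combine with x ≡ 2 (mod 4): gcd(15, 4) = 1; 2 - 12 = -10, which IS divisible by 1, so compatible.
    Write x = 12 + 15·t and substitute into x ≡ 2 (mod 4): 15·t ≡ 2 − 12 = -10 (mod 4).
    Reduce coefficients mod 4: 3·t ≡ 2 (mod 4).
    The inverse of 3 mod 4 is 3 (since 3·3 = 9 = 2·4 + 1), so t ≡ 3·2 = 6 ≡ 2 (mod 4).
    Then x = 12 + 15·2 = 42, valid modulo lcm(15, 4) = 60: x ≡ 42 (mod 60).
  Combine with x ≡ 2 (mod 20): gcd(60, 20) = 20; 2 - 42 = -40, which IS divisible by 20, so compatible.
    Write x = 42 + 60·t and substitute into x ≡ 2 (mod 20): 60·t ≡ 2 − 42 = -40 (mod 20).
    Divide the congruence (and modulus) by g = 20: 3·t ≡ -2 (mod 1).
    Modulo 1 every t works; take t = 0.
    Then x = 42 + 60·0 = 42, valid modulo lcm(60, 20) = 60: x ≡ 42 (mod 60).
Verify: 42 mod 15 = 12, 42 mod 4 = 2, 42 mod 20 = 2.

x ≡ 42 (mod 60).


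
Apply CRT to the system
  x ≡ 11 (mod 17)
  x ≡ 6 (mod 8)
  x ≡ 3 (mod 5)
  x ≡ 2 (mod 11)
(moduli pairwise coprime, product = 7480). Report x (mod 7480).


Product of moduli M = 17 · 8 · 5 · 11 = 7480.
Merge one congruence at a time:
  Start: x ≡ 11 (mod 17).
  Combine with x ≡ 6 (mod 8); new modulus lcm = 136.
    Write x = 11 + 17·t and substitute into x ≡ 6 (mod 8): 17·t ≡ 6 − 11 = -5 (mod 8).
    Reduce coefficients mod 8: 1·t ≡ 3 (mod 8).
    So t ≡ 3 (mod 8).
    Then x = 11 + 17·3 = 62, valid modulo lcm(17, 8) = 136: x ≡ 62 (mod 136).
  Combine with x ≡ 3 (mod 5); new modulus lcm = 680.
    Write x = 62 + 136·t and substitute into x ≡ 3 (mod 5): 136·t ≡ 3 − 62 = -59 (mod 5).
    Reduce coefficients mod 5: 1·t ≡ 1 (mod 5).
    So t ≡ 1 (mod 5).
    Then x = 62 + 136·1 = 198, valid modulo lcm(136, 5) = 680: x ≡ 198 (mod 680).
  Combine with x ≡ 2 (mod 11); new modulus lcm = 7480.
    Write x = 198 + 680·t and substitute into x ≡ 2 (mod 11): 680·t ≡ 2 − 198 = -196 (mod 11).
    Reduce coefficients mod 11: 9·t ≡ 2 (mod 11).
    The inverse of 9 mod 11 is 5 (since 9·5 = 45 = 4·11 + 1), so t ≡ 5·2 = 10 ≡ 10 (mod 11).
    Then x = 198 + 680·10 = 6998, valid modulo lcm(680, 11) = 7480: x ≡ 6998 (mod 7480).
Verify against each original: 6998 mod 17 = 11, 6998 mod 8 = 6, 6998 mod 5 = 3, 6998 mod 11 = 2.

x ≡ 6998 (mod 7480).


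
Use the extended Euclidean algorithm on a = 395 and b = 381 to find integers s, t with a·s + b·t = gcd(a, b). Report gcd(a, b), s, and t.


Euclidean algorithm on (395, 381) — divide until remainder is 0:
  395 = 1 · 381 + 14
  381 = 27 · 14 + 3
  14 = 4 · 3 + 2
  3 = 1 · 2 + 1
  2 = 2 · 1 + 0
gcd(395, 381) = 1.
Track Bezout coefficients alongside the remainders: start with r₀ = 395 = a·1 + b·0 (s = 1, t = 0) and r₁ = 381 = a·0 + b·1 (s = 0, t = 1); each new remainder r_{k+1} = r_{k-1} − q_k·r_k inherits s_{k+1} = s_{k-1} − q_k·s_k, t_{k+1} = t_{k-1} − q_k·t_k, so r_k = a·s_k + b·t_k at every step:
  q = 1: r = 14, s = 1 − 1·0 = 1, t = 0 − 1·1 = -1  (check: 395·1 + 381·(-1) = 14)
  q = 27: r = 3, s = 0 − 27·1 = -27, t = 1 − 27·(-1) = 28  (check: 395·(-27) + 381·28 = 3)
  q = 4: r = 2, s = 1 − 4·(-27) = 109, t = -1 − 4·28 = -113  (check: 395·109 + 381·(-113) = 2)
  q = 1: r = 1, s = -27 − 1·109 = -136, t = 28 − 1·(-113) = 141  (check: 395·(-136) + 381·141 = 1)
The row with r = 1 (the gcd) gives the Bezout coefficients s = -136, t = 141.
Result: 395 · (-136) + 381 · (141) = 1.

gcd(395, 381) = 1; s = -136, t = 141 (check: 395·(-136) + 381·141 = 1).


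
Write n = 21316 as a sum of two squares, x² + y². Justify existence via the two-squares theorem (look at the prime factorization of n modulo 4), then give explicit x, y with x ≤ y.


Step 1: Factor n = 21316 = 2^2 · 73^2.
Step 2: Check the mod-4 condition on each prime factor: 2 = 2 (special); 73 ≡ 1 (mod 4), exponent 2.
All primes ≡ 3 (mod 4) appear to even exponent (or don't appear), so by the two-squares theorem n IS expressible as a sum of two squares.
Step 3: Build a representation. Group n = k² · m with k = 2 and m = 73 · 73 = 5329 (a product of primes ≡ 1 (mod 4)); a representation of m scales to one of n via (k·x)² + (k·y)² = k²(x² + y²). Each prime p ≡ 1 (mod 4) is itself a sum of two squares; find a² by testing p − a² for a perfect square:
  73: 73 − 1² = 72, 73 − 2² = 69, 73 − 3² = 64 = 8² ⇒ 73 = 3² + 8².
  Combine using the Brahmagupta–Fibonacci identity (a² + b²)(c² + d²) = (ac − bd)² + (ad + bc)² = (ac + bd)² + (ad − bc)²:
  73 · 73 = 5329: from (3² + 8²)(3² + 8²), take (3·3 − 8·8, 3·8 + 8·3) = (9 − 64, 24 + 24) = (-55, 48); dropping signs (only squares matter) gives (55, 48); check 55² + 48² = 3025 + 2304 = 5329 ✓.
  Scale by k = 2: (2·55, 2·48) = (110, 96).
Step 4: Order so x ≤ y and verify: 96² + 110² = 9216 + 12100 = 21316 = n. ✓

n = 21316 = 96² + 110² (one valid representation with x ≤ y).


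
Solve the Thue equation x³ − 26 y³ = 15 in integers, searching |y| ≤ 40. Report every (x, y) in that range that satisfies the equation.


The equation is x³ - 26y³ = 15. For fixed y, x³ = 26·y³ + 15, so a solution requires the RHS to be a perfect cube.
Strategy: iterate y from -40 to 40, compute RHS = 26·y³ + 15, and check whether it is a (positive or negative) perfect cube.
Check small values of y:
  y = 0: RHS = 15 is not a perfect cube.
  y = 1: RHS = 41 is not a perfect cube.
  y = -1: RHS = -11 is not a perfect cube.
  y = 2: RHS = 223 is not a perfect cube.
  y = -2: RHS = -193 is not a perfect cube.
  y = 3: RHS = 717 is not a perfect cube.
  y = -3: RHS = -687 is not a perfect cube.
Continuing the search up to |y| = 40 finds no solutions either.
No (x, y) in the scanned range satisfies the equation.

No integer solutions with |y| ≤ 40.


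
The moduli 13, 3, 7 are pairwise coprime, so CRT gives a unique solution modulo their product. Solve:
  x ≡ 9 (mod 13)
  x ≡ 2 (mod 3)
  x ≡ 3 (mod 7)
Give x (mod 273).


Moduli 13, 3, 7 are pairwise coprime; by CRT there is a unique solution modulo M = 13 · 3 · 7 = 273.
Solve pairwise, accumulating the modulus:
  Start with x ≡ 9 (mod 13).
  Combine with x ≡ 2 (mod 3): since gcd(13, 3) = 1, we get a unique residue mod 39.
    Write x = 9 + 13·t and substitute into x ≡ 2 (mod 3): 13·t ≡ 2 − 9 = -7 (mod 3).
    Reduce coefficients mod 3: 1·t ≡ 2 (mod 3).
    So t ≡ 2 (mod 3).
    Then x = 9 + 13·2 = 35, valid modulo lcm(13, 3) = 39: x ≡ 35 (mod 39).
  Combine with x ≡ 3 (mod 7): since gcd(39, 7) = 1, we get a unique residue mod 273.
    Write x = 35 + 39·t and substitute into x ≡ 3 (mod 7): 39·t ≡ 3 − 35 = -32 (mod 7).
    Reduce coefficients mod 7: 4·t ≡ 3 (mod 7).
    The inverse of 4 mod 7 is 2 (since 4·2 = 8 = 1·7 + 1), so t ≡ 2·3 = 6 ≡ 6 (mod 7).
    Then x = 35 + 39·6 = 269, valid modulo lcm(39, 7) = 273: x ≡ 269 (mod 273).
Verify: 269 mod 13 = 9 ✓, 269 mod 3 = 2 ✓, 269 mod 7 = 3 ✓.

x ≡ 269 (mod 273).


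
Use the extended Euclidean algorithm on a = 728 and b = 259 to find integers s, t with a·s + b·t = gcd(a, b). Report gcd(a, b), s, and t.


Euclidean algorithm on (728, 259) — divide until remainder is 0:
  728 = 2 · 259 + 210
  259 = 1 · 210 + 49
  210 = 4 · 49 + 14
  49 = 3 · 14 + 7
  14 = 2 · 7 + 0
gcd(728, 259) = 7.
Track Bezout coefficients alongside the remainders: start with r₀ = 728 = a·1 + b·0 (s = 1, t = 0) and r₁ = 259 = a·0 + b·1 (s = 0, t = 1); each new remainder r_{k+1} = r_{k-1} − q_k·r_k inherits s_{k+1} = s_{k-1} − q_k·s_k, t_{k+1} = t_{k-1} − q_k·t_k, so r_k = a·s_k + b·t_k at every step:
  q = 2: r = 210, s = 1 − 2·0 = 1, t = 0 − 2·1 = -2  (check: 728·1 + 259·(-2) = 210)
  q = 1: r = 49, s = 0 − 1·1 = -1, t = 1 − 1·(-2) = 3  (check: 728·(-1) + 259·3 = 49)
  q = 4: r = 14, s = 1 − 4·(-1) = 5, t = -2 − 4·3 = -14  (check: 728·5 + 259·(-14) = 14)
  q = 3: r = 7, s = -1 − 3·5 = -16, t = 3 − 3·(-14) = 45  (check: 728·(-16) + 259·45 = 7)
The row with r = 7 (the gcd) gives the Bezout coefficients s = -16, t = 45.
Result: 728 · (-16) + 259 · (45) = 7.

gcd(728, 259) = 7; s = -16, t = 45 (check: 728·(-16) + 259·45 = 7).


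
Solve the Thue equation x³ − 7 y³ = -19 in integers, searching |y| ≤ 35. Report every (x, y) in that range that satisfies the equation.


The equation is x³ - 7y³ = -19. For fixed y, x³ = 7·y³ − 19, so a solution requires the RHS to be a perfect cube.
Strategy: iterate y from -35 to 35, compute RHS = 7·y³ − 19, and check whether it is a (positive or negative) perfect cube.
Check small values of y:
  y = 0: RHS = -19 is not a perfect cube.
  y = 1: RHS = -12 is not a perfect cube.
  y = -1: RHS = -26 is not a perfect cube.
  y = 2: RHS = 37 is not a perfect cube.
  y = -2: RHS = -75 is not a perfect cube.
  y = 3: RHS = 170 is not a perfect cube.
  y = -3: RHS = -208 is not a perfect cube.
Continuing the search up to |y| = 35 finds no solutions either.
No (x, y) in the scanned range satisfies the equation.

No integer solutions with |y| ≤ 35.


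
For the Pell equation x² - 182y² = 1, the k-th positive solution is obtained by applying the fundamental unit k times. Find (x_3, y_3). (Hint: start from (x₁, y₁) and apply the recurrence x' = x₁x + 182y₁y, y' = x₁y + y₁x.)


Step 1: Find the fundamental solution (x₁, y₁) of x² - 182y² = 1.
  Expand √182 as a continued fraction. a₀ = ⌊√182⌋ = 13; iterate m_{k+1} = d_k·a_k − m_k, d_{k+1} = (182 − m_{k+1}²)/d_k, a_{k+1} = ⌊(a₀ + m_{k+1})/d_{k+1}⌋ (starting m₀ = 0, d₀ = 1), with convergents p_k = a_k·p_{k-1} + p_{k-2}, q_k = a_k·q_{k-1} + q_{k-2} (p₋₁ = 1, q₋₁ = 0):
  k = 0: a₀ = 13; p₀/q₀ = 13/1; p₀² − 182·q₀² = 169 − 182 = -13.
  k = 1: m = 13, d = 13, a = ⌊(13 + 13)/13⌋ = 2; p/q = (2·13 + 1)/(2·1 + 0) = 27/2; p² − 182·q² = 729 − 728 = 1.
  The first convergent with p² − 182·q² = 1 gives the fundamental solution (x₁, y₁) = (27, 2).
Step 2: Apply the recurrence (x_{n+1}, y_{n+1}) = (x₁x_n + 182y₁y_n, x₁y_n + y₁x_n) repeatedly.
  From (x_1, y_1) = (27, 2): x_2 = 27·27 + 182·2·2 = 1457; y_2 = 27·2 + 2·27 = 108.
  From (x_2, y_2) = (1457, 108): x_3 = 27·1457 + 182·2·108 = 78651; y_3 = 27·108 + 2·1457 = 5830.
Step 3: Verify x_3² - 182·y_3² = 6185979801 - 6185979800 = 1 (should be 1). ✓

(x_1, y_1) = (27, 2); (x_3, y_3) = (78651, 5830).


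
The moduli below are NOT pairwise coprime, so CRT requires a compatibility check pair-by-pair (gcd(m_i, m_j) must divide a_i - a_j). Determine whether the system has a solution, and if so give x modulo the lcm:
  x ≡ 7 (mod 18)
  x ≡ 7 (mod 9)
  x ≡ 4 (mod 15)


Moduli 18, 9, 15 are not pairwise coprime, so CRT works modulo lcm(m_i) when all pairwise compatibility conditions hold.
Pairwise compatibility: gcd(m_i, m_j) must divide a_i - a_j for every pair.
Merge one congruence at a time:
  Start: x ≡ 7 (mod 18).
  Combine with x ≡ 7 (mod 9): gcd(18, 9) = 9; 7 - 7 = 0, which IS divisible by 9, so compatible.
    Write x = 7 + 18·t and substitute into x ≡ 7 (mod 9): 18·t ≡ 7 − 7 = 0 (mod 9).
    Divide the congruence (and modulus) by g = 9: 2·t ≡ 0 (mod 1).
    Modulo 1 every t works; take t = 0.
    Then x = 7 + 18·0 = 7, valid modulo lcm(18, 9) = 18: x ≡ 7 (mod 18).
  Combine with x ≡ 4 (mod 15): gcd(18, 15) = 3; 4 - 7 = -3, which IS divisible by 3, so compatible.
    Write x = 7 + 18·t and substitute into x ≡ 4 (mod 15): 18·t ≡ 4 − 7 = -3 (mod 15).
    Divide the congruence (and modulus) by g = 3: 6·t ≡ -1 (mod 5).
    Reduce coefficients mod 5: 1·t ≡ 4 (mod 5).
    So t ≡ 4 (mod 5).
    Then x = 7 + 18·4 = 79, valid modulo lcm(18, 15) = 90: x ≡ 79 (mod 90).
Verify: 79 mod 18 = 7, 79 mod 9 = 7, 79 mod 15 = 4.

x ≡ 79 (mod 90).


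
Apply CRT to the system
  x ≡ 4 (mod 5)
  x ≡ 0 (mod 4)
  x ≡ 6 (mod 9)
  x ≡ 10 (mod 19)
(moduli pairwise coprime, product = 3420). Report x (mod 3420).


Product of moduli M = 5 · 4 · 9 · 19 = 3420.
Merge one congruence at a time:
  Start: x ≡ 4 (mod 5).
  Combine with x ≡ 0 (mod 4); new modulus lcm = 20.
    Write x = 4 + 5·t and substitute into x ≡ 0 (mod 4): 5·t ≡ 0 − 4 = -4 (mod 4).
    Reduce coefficients mod 4: 1·t ≡ 0 (mod 4).
    So t ≡ 0 (mod 4).
    Then x = 4 + 5·0 = 4, valid modulo lcm(5, 4) = 20: x ≡ 4 (mod 20).
  Combine with x ≡ 6 (mod 9); new modulus lcm = 180.
    Write x = 4 + 20·t and substitute into x ≡ 6 (mod 9): 20·t ≡ 6 − 4 = 2 (mod 9).
    Reduce coefficients mod 9: 2·t ≡ 2 (mod 9).
    The inverse of 2 mod 9 is 5 (since 2·5 = 10 = 1·9 + 1), so t ≡ 5·2 = 10 ≡ 1 (mod 9).
    Then x = 4 + 20·1 = 24, valid modulo lcm(20, 9) = 180: x ≡ 24 (mod 180).
  Combine with x ≡ 10 (mod 19); new modulus lcm = 3420.
    Write x = 24 + 180·t and substitute into x ≡ 10 (mod 19): 180·t ≡ 10 − 24 = -14 (mod 19).
    Reduce coefficients mod 19: 9·t ≡ 5 (mod 19).
    The inverse of 9 mod 19 is 17 (since 9·17 = 153 = 8·19 + 1), so t ≡ 17·5 = 85 ≡ 9 (mod 19).
    Then x = 24 + 180·9 = 1644, valid modulo lcm(180, 19) = 3420: x ≡ 1644 (mod 3420).
Verify against each original: 1644 mod 5 = 4, 1644 mod 4 = 0, 1644 mod 9 = 6, 1644 mod 19 = 10.

x ≡ 1644 (mod 3420).


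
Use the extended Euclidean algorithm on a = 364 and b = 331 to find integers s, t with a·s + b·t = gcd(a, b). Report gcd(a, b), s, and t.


Euclidean algorithm on (364, 331) — divide until remainder is 0:
  364 = 1 · 331 + 33
  331 = 10 · 33 + 1
  33 = 33 · 1 + 0
gcd(364, 331) = 1.
Track Bezout coefficients alongside the remainders: start with r₀ = 364 = a·1 + b·0 (s = 1, t = 0) and r₁ = 331 = a·0 + b·1 (s = 0, t = 1); each new remainder r_{k+1} = r_{k-1} − q_k·r_k inherits s_{k+1} = s_{k-1} − q_k·s_k, t_{k+1} = t_{k-1} − q_k·t_k, so r_k = a·s_k + b·t_k at every step:
  q = 1: r = 33, s = 1 − 1·0 = 1, t = 0 − 1·1 = -1  (check: 364·1 + 331·(-1) = 33)
  q = 10: r = 1, s = 0 − 10·1 = -10, t = 1 − 10·(-1) = 11  (check: 364·(-10) + 331·11 = 1)
The row with r = 1 (the gcd) gives the Bezout coefficients s = -10, t = 11.
Result: 364 · (-10) + 331 · (11) = 1.

gcd(364, 331) = 1; s = -10, t = 11 (check: 364·(-10) + 331·11 = 1).


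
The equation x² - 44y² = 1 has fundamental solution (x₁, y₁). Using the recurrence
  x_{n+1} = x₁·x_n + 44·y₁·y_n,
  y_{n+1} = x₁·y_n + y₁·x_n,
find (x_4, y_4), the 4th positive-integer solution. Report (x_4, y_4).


Step 1: Find the fundamental solution (x₁, y₁) of x² - 44y² = 1.
  Expand √44 as a continued fraction. a₀ = ⌊√44⌋ = 6; iterate m_{k+1} = d_k·a_k − m_k, d_{k+1} = (44 − m_{k+1}²)/d_k, a_{k+1} = ⌊(a₀ + m_{k+1})/d_{k+1}⌋ (starting m₀ = 0, d₀ = 1), with convergents p_k = a_k·p_{k-1} + p_{k-2}, q_k = a_k·q_{k-1} + q_{k-2} (p₋₁ = 1, q₋₁ = 0):
  k = 0: a₀ = 6; p₀/q₀ = 6/1; p₀² − 44·q₀² = 36 − 44 = -8.
  k = 1: m = 6, d = 8, a = ⌊(6 + 6)/8⌋ = 1; p/q = (1·6 + 1)/(1·1 + 0) = 7/1; p² − 44·q² = 49 − 44 = 5.
  k = 2: m = 2, d = 5, a = ⌊(6 + 2)/5⌋ = 1; p/q = (1·7 + 6)/(1·1 + 1) = 13/2; p² − 44·q² = 169 − 176 = -7.
  k = 3: m = 3, d = 7, a = ⌊(6 + 3)/7⌋ = 1; p/q = (1·13 + 7)/(1·2 + 1) = 20/3; p² − 44·q² = 400 − 396 = 4.
  k = 4: m = 4, d = 4, a = ⌊(6 + 4)/4⌋ = 2; p/q = (2·20 + 13)/(2·3 + 2) = 53/8; p² − 44·q² = 2809 − 2816 = -7.
  k = 5: m = 4, d = 7, a = ⌊(6 + 4)/7⌋ = 1; p/q = (1·53 + 20)/(1·8 + 3) = 73/11; p² − 44·q² = 5329 − 5324 = 5.
  k = 6: m = 3, d = 5, a = ⌊(6 + 3)/5⌋ = 1; p/q = (1·73 + 53)/(1·11 + 8) = 126/19; p² − 44·q² = 15876 − 15884 = -8.
  k = 7: m = 2, d = 8, a = ⌊(6 + 2)/8⌋ = 1; p/q = (1·126 + 73)/(1·19 + 11) = 199/30; p² − 44·q² = 39601 − 39600 = 1.
  The first convergent with p² − 44·q² = 1 gives the fundamental solution (x₁, y₁) = (199, 30).
Step 2: Apply the recurrence (x_{n+1}, y_{n+1}) = (x₁x_n + 44y₁y_n, x₁y_n + y₁x_n) repeatedly.
  From (x_1, y_1) = (199, 30): x_2 = 199·199 + 44·30·30 = 79201; y_2 = 199·30 + 30·199 = 11940.
  From (x_2, y_2) = (79201, 11940): x_3 = 199·79201 + 44·30·11940 = 31521799; y_3 = 199·11940 + 30·79201 = 4752090.
  From (x_3, y_3) = (31521799, 4752090): x_4 = 199·31521799 + 44·30·4752090 = 12545596801; y_4 = 199·4752090 + 30·31521799 = 1891319880.
Step 3: Verify x_4² - 44·y_4² = 157391999093261433601 - 157391999093261433600 = 1 (should be 1). ✓

(x_1, y_1) = (199, 30); (x_4, y_4) = (12545596801, 1891319880).


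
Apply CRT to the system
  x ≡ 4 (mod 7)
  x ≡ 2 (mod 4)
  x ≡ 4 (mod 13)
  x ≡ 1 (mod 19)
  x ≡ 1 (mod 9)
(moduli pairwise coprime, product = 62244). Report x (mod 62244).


Product of moduli M = 7 · 4 · 13 · 19 · 9 = 62244.
Merge one congruence at a time:
  Start: x ≡ 4 (mod 7).
  Combine with x ≡ 2 (mod 4); new modulus lcm = 28.
    Write x = 4 + 7·t and substitute into x ≡ 2 (mod 4): 7·t ≡ 2 − 4 = -2 (mod 4).
    Reduce coefficients mod 4: 3·t ≡ 2 (mod 4).
    The inverse of 3 mod 4 is 3 (since 3·3 = 9 = 2·4 + 1), so t ≡ 3·2 = 6 ≡ 2 (mod 4).
    Then x = 4 + 7·2 = 18, valid modulo lcm(7, 4) = 28: x ≡ 18 (mod 28).
  Combine with x ≡ 4 (mod 13); new modulus lcm = 364.
    Write x = 18 + 28·t and substitute into x ≡ 4 (mod 13): 28·t ≡ 4 − 18 = -14 (mod 13).
    Reduce coefficients mod 13: 2·t ≡ 12 (mod 13).
    The inverse of 2 mod 13 is 7 (since 2·7 = 14 = 1·13 + 1), so t ≡ 7·12 = 84 ≡ 6 (mod 13).
    Then x = 18 + 28·6 = 186, valid modulo lcm(28, 13) = 364: x ≡ 186 (mod 364).
  Combine with x ≡ 1 (mod 19); new modulus lcm = 6916.
    Write x = 186 + 364·t and substitute into x ≡ 1 (mod 19): 364·t ≡ 1 − 186 = -185 (mod 19).
    Reduce coefficients mod 19: 3·t ≡ 5 (mod 19).
    The inverse of 3 mod 19 is 13 (since 3·13 = 39 = 2·19 + 1), so t ≡ 13·5 = 65 ≡ 8 (mod 19).
    Then x = 186 + 364·8 = 3098, valid modulo lcm(364, 19) = 6916: x ≡ 3098 (mod 6916).
  Combine with x ≡ 1 (mod 9); new modulus lcm = 62244.
    Write x = 3098 + 6916·t and substitute into x ≡ 1 (mod 9): 6916·t ≡ 1 − 3098 = -3097 (mod 9).
    Reduce coefficients mod 9: 4·t ≡ 8 (mod 9).
    The inverse of 4 mod 9 is 7 (since 4·7 = 28 = 3·9 + 1), so t ≡ 7·8 = 56 ≡ 2 (mod 9).
    Then x = 3098 + 6916·2 = 16930, valid modulo lcm(6916, 9) = 62244: x ≡ 16930 (mod 62244).
Verify against each original: 16930 mod 7 = 4, 16930 mod 4 = 2, 16930 mod 13 = 4, 16930 mod 19 = 1, 16930 mod 9 = 1.

x ≡ 16930 (mod 62244).


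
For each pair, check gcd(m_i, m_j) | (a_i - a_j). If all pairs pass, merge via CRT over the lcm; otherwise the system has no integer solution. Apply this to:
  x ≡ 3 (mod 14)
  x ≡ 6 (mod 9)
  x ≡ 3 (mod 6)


Moduli 14, 9, 6 are not pairwise coprime, so CRT works modulo lcm(m_i) when all pairwise compatibility conditions hold.
Pairwise compatibility: gcd(m_i, m_j) must divide a_i - a_j for every pair.
Merge one congruence at a time:
  Start: x ≡ 3 (mod 14).
  Combine with x ≡ 6 (mod 9): gcd(14, 9) = 1; 6 - 3 = 3, which IS divisible by 1, so compatible.
    Write x = 3 + 14·t and substitute into x ≡ 6 (mod 9): 14·t ≡ 6 − 3 = 3 (mod 9).
    Reduce coefficients mod 9: 5·t ≡ 3 (mod 9).
    The inverse of 5 mod 9 is 2 (since 5·2 = 10 = 1·9 + 1), so t ≡ 2·3 = 6 ≡ 6 (mod 9).
    Then x = 3 + 14·6 = 87, valid modulo lcm(14, 9) = 126: x ≡ 87 (mod 126).
  Combine with x ≡ 3 (mod 6): gcd(126, 6) = 6; 3 - 87 = -84, which IS divisible by 6, so compatible.
    Write x = 87 + 126·t and substitute into x ≡ 3 (mod 6): 126·t ≡ 3 − 87 = -84 (mod 6).
    Divide the congruence (and modulus) by g = 6: 21·t ≡ -14 (mod 1).
    Modulo 1 every t works; take t = 0.
    Then x = 87 + 126·0 = 87, valid modulo lcm(126, 6) = 126: x ≡ 87 (mod 126).
Verify: 87 mod 14 = 3, 87 mod 9 = 6, 87 mod 6 = 3.

x ≡ 87 (mod 126).


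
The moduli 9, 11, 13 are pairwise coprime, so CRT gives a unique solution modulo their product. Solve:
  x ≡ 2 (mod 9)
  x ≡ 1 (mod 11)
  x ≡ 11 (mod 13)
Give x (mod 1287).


Moduli 9, 11, 13 are pairwise coprime; by CRT there is a unique solution modulo M = 9 · 11 · 13 = 1287.
Solve pairwise, accumulating the modulus:
  Start with x ≡ 2 (mod 9).
  Combine with x ≡ 1 (mod 11): since gcd(9, 11) = 1, we get a unique residue mod 99.
    Write x = 2 + 9·t and substitute into x ≡ 1 (mod 11): 9·t ≡ 1 − 2 = -1 (mod 11).
    Reduce coefficients mod 11: 9·t ≡ 10 (mod 11).
    The inverse of 9 mod 11 is 5 (since 9·5 = 45 = 4·11 + 1), so t ≡ 5·10 = 50 ≡ 6 (mod 11).
    Then x = 2 + 9·6 = 56, valid modulo lcm(9, 11) = 99: x ≡ 56 (mod 99).
  Combine with x ≡ 11 (mod 13): since gcd(99, 13) = 1, we get a unique residue mod 1287.
    Write x = 56 + 99·t and substitute into x ≡ 11 (mod 13): 99·t ≡ 11 − 56 = -45 (mod 13).
    Reduce coefficients mod 13: 8·t ≡ 7 (mod 13).
    The inverse of 8 mod 13 is 5 (since 8·5 = 40 = 3·13 + 1), so t ≡ 5·7 = 35 ≡ 9 (mod 13).
    Then x = 56 + 99·9 = 947, valid modulo lcm(99, 13) = 1287: x ≡ 947 (mod 1287).
Verify: 947 mod 9 = 2 ✓, 947 mod 11 = 1 ✓, 947 mod 13 = 11 ✓.

x ≡ 947 (mod 1287).


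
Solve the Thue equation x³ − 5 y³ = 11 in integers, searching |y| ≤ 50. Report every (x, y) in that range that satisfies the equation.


The equation is x³ - 5y³ = 11. For fixed y, x³ = 5·y³ + 11, so a solution requires the RHS to be a perfect cube.
Strategy: iterate y from -50 to 50, compute RHS = 5·y³ + 11, and check whether it is a (positive or negative) perfect cube.
Check small values of y:
  y = 0: RHS = 11 is not a perfect cube.
  y = 1: RHS = 16 is not a perfect cube.
  y = -1: RHS = 6 is not a perfect cube.
  y = 2: RHS = 51 is not a perfect cube.
  y = -2: RHS = -29 is not a perfect cube.
  y = 3: RHS = 146 is not a perfect cube.
  y = -3: RHS = -124 is not a perfect cube.
Continuing the search up to |y| = 50 finds no solutions either.
No (x, y) in the scanned range satisfies the equation.

No integer solutions with |y| ≤ 50.


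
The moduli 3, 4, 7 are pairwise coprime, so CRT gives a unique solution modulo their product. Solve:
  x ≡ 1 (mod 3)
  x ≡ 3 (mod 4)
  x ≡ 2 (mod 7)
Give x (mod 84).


Moduli 3, 4, 7 are pairwise coprime; by CRT there is a unique solution modulo M = 3 · 4 · 7 = 84.
Solve pairwise, accumulating the modulus:
  Start with x ≡ 1 (mod 3).
  Combine with x ≡ 3 (mod 4): since gcd(3, 4) = 1, we get a unique residue mod 12.
    Write x = 1 + 3·t and substitute into x ≡ 3 (mod 4): 3·t ≡ 3 − 1 = 2 (mod 4).
    The inverse of 3 mod 4 is 3 (since 3·3 = 9 = 2·4 + 1), so t ≡ 3·2 = 6 ≡ 2 (mod 4).
    Then x = 1 + 3·2 = 7, valid modulo lcm(3, 4) = 12: x ≡ 7 (mod 12).
  Combine with x ≡ 2 (mod 7): since gcd(12, 7) = 1, we get a unique residue mod 84.
    Write x = 7 + 12·t and substitute into x ≡ 2 (mod 7): 12·t ≡ 2 − 7 = -5 (mod 7).
    Reduce coefficients mod 7: 5·t ≡ 2 (mod 7).
    The inverse of 5 mod 7 is 3 (since 5·3 = 15 = 2·7 + 1), so t ≡ 3·2 = 6 ≡ 6 (mod 7).
    Then x = 7 + 12·6 = 79, valid modulo lcm(12, 7) = 84: x ≡ 79 (mod 84).
Verify: 79 mod 3 = 1 ✓, 79 mod 4 = 3 ✓, 79 mod 7 = 2 ✓.

x ≡ 79 (mod 84).


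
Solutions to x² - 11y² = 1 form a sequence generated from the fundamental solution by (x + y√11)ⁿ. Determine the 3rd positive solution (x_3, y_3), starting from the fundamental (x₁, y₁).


Step 1: Find the fundamental solution (x₁, y₁) of x² - 11y² = 1.
  Expand √11 as a continued fraction. a₀ = ⌊√11⌋ = 3; iterate m_{k+1} = d_k·a_k − m_k, d_{k+1} = (11 − m_{k+1}²)/d_k, a_{k+1} = ⌊(a₀ + m_{k+1})/d_{k+1}⌋ (starting m₀ = 0, d₀ = 1), with convergents p_k = a_k·p_{k-1} + p_{k-2}, q_k = a_k·q_{k-1} + q_{k-2} (p₋₁ = 1, q₋₁ = 0):
  k = 0: a₀ = 3; p₀/q₀ = 3/1; p₀² − 11·q₀² = 9 − 11 = -2.
  k = 1: m = 3, d = 2, a = ⌊(3 + 3)/2⌋ = 3; p/q = (3·3 + 1)/(3·1 + 0) = 10/3; p² − 11·q² = 100 − 99 = 1.
  The first convergent with p² − 11·q² = 1 gives the fundamental solution (x₁, y₁) = (10, 3).
Step 2: Apply the recurrence (x_{n+1}, y_{n+1}) = (x₁x_n + 11y₁y_n, x₁y_n + y₁x_n) repeatedly.
  From (x_1, y_1) = (10, 3): x_2 = 10·10 + 11·3·3 = 199; y_2 = 10·3 + 3·10 = 60.
  From (x_2, y_2) = (199, 60): x_3 = 10·199 + 11·3·60 = 3970; y_3 = 10·60 + 3·199 = 1197.
Step 3: Verify x_3² - 11·y_3² = 15760900 - 15760899 = 1 (should be 1). ✓

(x_1, y_1) = (10, 3); (x_3, y_3) = (3970, 1197).


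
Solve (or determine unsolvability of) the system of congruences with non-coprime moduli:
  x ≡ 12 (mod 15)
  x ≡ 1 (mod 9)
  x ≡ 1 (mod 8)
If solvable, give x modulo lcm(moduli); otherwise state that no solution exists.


Moduli 15, 9, 8 are not pairwise coprime, so CRT works modulo lcm(m_i) when all pairwise compatibility conditions hold.
Pairwise compatibility: gcd(m_i, m_j) must divide a_i - a_j for every pair.
Merge one congruence at a time:
  Start: x ≡ 12 (mod 15).
  Combine with x ≡ 1 (mod 9): gcd(15, 9) = 3, and 1 - 12 = -11 is NOT divisible by 3.
    ⇒ system is inconsistent (no integer solution).

No solution (the system is inconsistent).


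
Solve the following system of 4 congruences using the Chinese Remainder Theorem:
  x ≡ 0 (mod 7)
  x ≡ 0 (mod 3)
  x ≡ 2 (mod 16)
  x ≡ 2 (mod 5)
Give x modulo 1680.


Product of moduli M = 7 · 3 · 16 · 5 = 1680.
Merge one congruence at a time:
  Start: x ≡ 0 (mod 7).
  Combine with x ≡ 0 (mod 3); new modulus lcm = 21.
    Write x = 0 + 7·t and substitute into x ≡ 0 (mod 3): 7·t ≡ 0 − 0 = 0 (mod 3).
    Reduce coefficients mod 3: 1·t ≡ 0 (mod 3).
    So t ≡ 0 (mod 3).
    Then x = 0 + 7·0 = 0, valid modulo lcm(7, 3) = 21: x ≡ 0 (mod 21).
  Combine with x ≡ 2 (mod 16); new modulus lcm = 336.
    Write x = 0 + 21·t and substitute into x ≡ 2 (mod 16): 21·t ≡ 2 − 0 = 2 (mod 16).
    Reduce coefficients mod 16: 5·t ≡ 2 (mod 16).
    The inverse of 5 mod 16 is 13 (since 5·13 = 65 = 4·16 + 1), so t ≡ 13·2 = 26 ≡ 10 (mod 16).
    Then x = 0 + 21·10 = 210, valid modulo lcm(21, 16) = 336: x ≡ 210 (mod 336).
  Combine with x ≡ 2 (mod 5); new modulus lcm = 1680.
    Write x = 210 + 336·t and substitute into x ≡ 2 (mod 5): 336·t ≡ 2 − 210 = -208 (mod 5).
    Reduce coefficients mod 5: 1·t ≡ 2 (mod 5).
    So t ≡ 2 (mod 5).
    Then x = 210 + 336·2 = 882, valid modulo lcm(336, 5) = 1680: x ≡ 882 (mod 1680).
Verify against each original: 882 mod 7 = 0, 882 mod 3 = 0, 882 mod 16 = 2, 882 mod 5 = 2.

x ≡ 882 (mod 1680).


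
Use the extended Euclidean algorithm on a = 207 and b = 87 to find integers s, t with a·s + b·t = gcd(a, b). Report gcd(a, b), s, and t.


Euclidean algorithm on (207, 87) — divide until remainder is 0:
  207 = 2 · 87 + 33
  87 = 2 · 33 + 21
  33 = 1 · 21 + 12
  21 = 1 · 12 + 9
  12 = 1 · 9 + 3
  9 = 3 · 3 + 0
gcd(207, 87) = 3.
Track Bezout coefficients alongside the remainders: start with r₀ = 207 = a·1 + b·0 (s = 1, t = 0) and r₁ = 87 = a·0 + b·1 (s = 0, t = 1); each new remainder r_{k+1} = r_{k-1} − q_k·r_k inherits s_{k+1} = s_{k-1} − q_k·s_k, t_{k+1} = t_{k-1} − q_k·t_k, so r_k = a·s_k + b·t_k at every step:
  q = 2: r = 33, s = 1 − 2·0 = 1, t = 0 − 2·1 = -2  (check: 207·1 + 87·(-2) = 33)
  q = 2: r = 21, s = 0 − 2·1 = -2, t = 1 − 2·(-2) = 5  (check: 207·(-2) + 87·5 = 21)
  q = 1: r = 12, s = 1 − 1·(-2) = 3, t = -2 − 1·5 = -7  (check: 207·3 + 87·(-7) = 12)
  q = 1: r = 9, s = -2 − 1·3 = -5, t = 5 − 1·(-7) = 12  (check: 207·(-5) + 87·12 = 9)
  q = 1: r = 3, s = 3 − 1·(-5) = 8, t = -7 − 1·12 = -19  (check: 207·8 + 87·(-19) = 3)
The row with r = 3 (the gcd) gives the Bezout coefficients s = 8, t = -19.
Result: 207 · (8) + 87 · (-19) = 3.

gcd(207, 87) = 3; s = 8, t = -19 (check: 207·8 + 87·(-19) = 3).


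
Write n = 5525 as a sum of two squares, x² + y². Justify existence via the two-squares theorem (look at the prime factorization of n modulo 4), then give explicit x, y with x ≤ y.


Step 1: Factor n = 5525 = 5^2 · 13 · 17.
Step 2: Check the mod-4 condition on each prime factor: 5 ≡ 1 (mod 4), exponent 2; 13 ≡ 1 (mod 4), exponent 1; 17 ≡ 1 (mod 4), exponent 1.
All primes ≡ 3 (mod 4) appear to even exponent (or don't appear), so by the two-squares theorem n IS expressible as a sum of two squares.
Step 3: Build a representation. Group n = k² · m with k = 5 and m = 13 · 17 = 221 (a product of primes ≡ 1 (mod 4)); a representation of m scales to one of n via (k·x)² + (k·y)² = k²(x² + y²). Each prime p ≡ 1 (mod 4) is itself a sum of two squares; find a² by testing p − a² for a perfect square:
  13: 13 − 1² = 12, 13 − 2² = 9 = 3² ⇒ 13 = 2² + 3².
  17: 17 − 1² = 16 = 4² ⇒ 17 = 1² + 4².
  Combine using the Brahmagupta–Fibonacci identity (a² + b²)(c² + d²) = (ac − bd)² + (ad + bc)² = (ac + bd)² + (ad − bc)²:
  13 · 17 = 221: from (2² + 3²)(1² + 4²), take (2·1 − 3·4, 2·4 + 3·1) = (2 − 12, 8 + 3) = (-10, 11); dropping signs (only squares matter) gives (10, 11); check 10² + 11² = 100 + 121 = 221 ✓.
  Scale by k = 5: (5·10, 5·11) = (50, 55).
Step 4: Order so x ≤ y and verify: 50² + 55² = 2500 + 3025 = 5525 = n. ✓

n = 5525 = 50² + 55² (one valid representation with x ≤ y).


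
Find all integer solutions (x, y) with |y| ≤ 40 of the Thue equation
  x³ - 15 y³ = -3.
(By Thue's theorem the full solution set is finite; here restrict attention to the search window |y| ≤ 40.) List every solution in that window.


The equation is x³ - 15y³ = -3. For fixed y, x³ = 15·y³ − 3, so a solution requires the RHS to be a perfect cube.
Strategy: iterate y from -40 to 40, compute RHS = 15·y³ − 3, and check whether it is a (positive or negative) perfect cube.
Check small values of y:
  y = 0: RHS = -3 is not a perfect cube.
  y = 1: RHS = 12 is not a perfect cube.
  y = -1: RHS = -18 is not a perfect cube.
  y = 2: RHS = 117 is not a perfect cube.
  y = -2: RHS = -123 is not a perfect cube.
  y = 3: RHS = 402 is not a perfect cube.
  y = -3: RHS = -408 is not a perfect cube.
Continuing the search up to |y| = 40 finds no solutions either.
No (x, y) in the scanned range satisfies the equation.

No integer solutions with |y| ≤ 40.


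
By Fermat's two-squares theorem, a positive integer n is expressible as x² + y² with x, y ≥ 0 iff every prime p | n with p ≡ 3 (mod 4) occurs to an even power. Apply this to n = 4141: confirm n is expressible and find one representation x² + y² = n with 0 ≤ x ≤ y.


Step 1: Factor n = 4141 = 41 · 101.
Step 2: Check the mod-4 condition on each prime factor: 41 ≡ 1 (mod 4), exponent 1; 101 ≡ 1 (mod 4), exponent 1.
All primes ≡ 3 (mod 4) appear to even exponent (or don't appear), so by the two-squares theorem n IS expressible as a sum of two squares.
Step 3: Build a representation. Here n = 41 · 101 is a product of primes ≡ 1 (mod 4). Each prime p ≡ 1 (mod 4) is itself a sum of two squares; find a² by testing p − a² for a perfect square:
  41: 41 − 1² = 40, 41 − 2² = 37, 41 − 3² = 32, 41 − 4² = 25 = 5² ⇒ 41 = 4² + 5².
  101: 101 − 1² = 100 = 10² ⇒ 101 = 1² + 10².
  Combine using the Brahmagupta–Fibonacci identity (a² + b²)(c² + d²) = (ac − bd)² + (ad + bc)² = (ac + bd)² + (ad − bc)²:
  41 · 101 = 4141: from (4² + 5²)(1² + 10²), take (4·1 − 5·10, 4·10 + 5·1) = (4 − 50, 40 + 5) = (-46, 45); dropping signs (only squares matter) gives (46, 45); check 46² + 45² = 2116 + 2025 = 4141 ✓.
Step 4: Order so x ≤ y and verify: 45² + 46² = 2025 + 2116 = 4141 = n. ✓

n = 4141 = 45² + 46² (one valid representation with x ≤ y).


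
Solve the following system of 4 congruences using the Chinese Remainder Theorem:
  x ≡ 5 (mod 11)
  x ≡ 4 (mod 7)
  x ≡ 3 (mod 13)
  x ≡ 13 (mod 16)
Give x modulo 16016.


Product of moduli M = 11 · 7 · 13 · 16 = 16016.
Merge one congruence at a time:
  Start: x ≡ 5 (mod 11).
  Combine with x ≡ 4 (mod 7); new modulus lcm = 77.
    Write x = 5 + 11·t and substitute into x ≡ 4 (mod 7): 11·t ≡ 4 − 5 = -1 (mod 7).
    Reduce coefficients mod 7: 4·t ≡ 6 (mod 7).
    The inverse of 4 mod 7 is 2 (since 4·2 = 8 = 1·7 + 1), so t ≡ 2·6 = 12 ≡ 5 (mod 7).
    Then x = 5 + 11·5 = 60, valid modulo lcm(11, 7) = 77: x ≡ 60 (mod 77).
  Combine with x ≡ 3 (mod 13); new modulus lcm = 1001.
    Write x = 60 + 77·t and substitute into x ≡ 3 (mod 13): 77·t ≡ 3 − 60 = -57 (mod 13).
    Reduce coefficients mod 13: 12·t ≡ 8 (mod 13).
    The inverse of 12 mod 13 is 12 (since 12·12 = 144 = 11·13 + 1), so t ≡ 12·8 = 96 ≡ 5 (mod 13).
    Then x = 60 + 77·5 = 445, valid modulo lcm(77, 13) = 1001: x ≡ 445 (mod 1001).
  Combine with x ≡ 13 (mod 16); new modulus lcm = 16016.
    Write x = 445 + 1001·t and substitute into x ≡ 13 (mod 16): 1001·t ≡ 13 − 445 = -432 (mod 16).
    Reduce coefficients mod 16: 9·t ≡ 0 (mod 16).
    The inverse of 9 mod 16 is 9 (since 9·9 = 81 = 5·16 + 1), so t ≡ 9·0 = 0 ≡ 0 (mod 16).
    Then x = 445 + 1001·0 = 445, valid modulo lcm(1001, 16) = 16016: x ≡ 445 (mod 16016).
Verify against each original: 445 mod 11 = 5, 445 mod 7 = 4, 445 mod 13 = 3, 445 mod 16 = 13.

x ≡ 445 (mod 16016).


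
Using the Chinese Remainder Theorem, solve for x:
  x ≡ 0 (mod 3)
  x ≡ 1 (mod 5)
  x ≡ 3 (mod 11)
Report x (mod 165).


Moduli 3, 5, 11 are pairwise coprime; by CRT there is a unique solution modulo M = 3 · 5 · 11 = 165.
Solve pairwise, accumulating the modulus:
  Start with x ≡ 0 (mod 3).
  Combine with x ≡ 1 (mod 5): since gcd(3, 5) = 1, we get a unique residue mod 15.
    Write x = 0 + 3·t and substitute into x ≡ 1 (mod 5): 3·t ≡ 1 − 0 = 1 (mod 5).
    The inverse of 3 mod 5 is 2 (since 3·2 = 6 = 1·5 + 1), so t ≡ 2·1 = 2 ≡ 2 (mod 5).
    Then x = 0 + 3·2 = 6, valid modulo lcm(3, 5) = 15: x ≡ 6 (mod 15).
  Combine with x ≡ 3 (mod 11): since gcd(15, 11) = 1, we get a unique residue mod 165.
    Write x = 6 + 15·t and substitute into x ≡ 3 (mod 11): 15·t ≡ 3 − 6 = -3 (mod 11).
    Reduce coefficients mod 11: 4·t ≡ 8 (mod 11).
    The inverse of 4 mod 11 is 3 (since 4·3 = 12 = 1·11 + 1), so t ≡ 3·8 = 24 ≡ 2 (mod 11).
    Then x = 6 + 15·2 = 36, valid modulo lcm(15, 11) = 165: x ≡ 36 (mod 165).
Verify: 36 mod 3 = 0 ✓, 36 mod 5 = 1 ✓, 36 mod 11 = 3 ✓.

x ≡ 36 (mod 165).


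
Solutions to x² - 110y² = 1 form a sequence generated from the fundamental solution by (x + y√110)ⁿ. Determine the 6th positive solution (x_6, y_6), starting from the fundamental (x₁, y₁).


Step 1: Find the fundamental solution (x₁, y₁) of x² - 110y² = 1.
  Expand √110 as a continued fraction. a₀ = ⌊√110⌋ = 10; iterate m_{k+1} = d_k·a_k − m_k, d_{k+1} = (110 − m_{k+1}²)/d_k, a_{k+1} = ⌊(a₀ + m_{k+1})/d_{k+1}⌋ (starting m₀ = 0, d₀ = 1), with convergents p_k = a_k·p_{k-1} + p_{k-2}, q_k = a_k·q_{k-1} + q_{k-2} (p₋₁ = 1, q₋₁ = 0):
  k = 0: a₀ = 10; p₀/q₀ = 10/1; p₀² − 110·q₀² = 100 − 110 = -10.
  k = 1: m = 10, d = 10, a = ⌊(10 + 10)/10⌋ = 2; p/q = (2·10 + 1)/(2·1 + 0) = 21/2; p² − 110·q² = 441 − 440 = 1.
  The first convergent with p² − 110·q² = 1 gives the fundamental solution (x₁, y₁) = (21, 2).
Step 2: Apply the recurrence (x_{n+1}, y_{n+1}) = (x₁x_n + 110y₁y_n, x₁y_n + y₁x_n) repeatedly.
  From (x_1, y_1) = (21, 2): x_2 = 21·21 + 110·2·2 = 881; y_2 = 21·2 + 2·21 = 84.
  From (x_2, y_2) = (881, 84): x_3 = 21·881 + 110·2·84 = 36981; y_3 = 21·84 + 2·881 = 3526.
  From (x_3, y_3) = (36981, 3526): x_4 = 21·36981 + 110·2·3526 = 1552321; y_4 = 21·3526 + 2·36981 = 148008.
  From (x_4, y_4) = (1552321, 148008): x_5 = 21·1552321 + 110·2·148008 = 65160501; y_5 = 21·148008 + 2·1552321 = 6212810.
  From (x_5, y_5) = (65160501, 6212810): x_6 = 21·65160501 + 110·2·6212810 = 2735188721; y_6 = 21·6212810 + 2·65160501 = 260790012.
Step 3: Verify x_6² - 110·y_6² = 7481257339485615841 - 7481257339485615840 = 1 (should be 1). ✓

(x_1, y_1) = (21, 2); (x_6, y_6) = (2735188721, 260790012).


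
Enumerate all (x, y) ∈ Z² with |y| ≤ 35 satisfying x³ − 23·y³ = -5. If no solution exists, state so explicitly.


The equation is x³ - 23y³ = -5. For fixed y, x³ = 23·y³ − 5, so a solution requires the RHS to be a perfect cube.
Strategy: iterate y from -35 to 35, compute RHS = 23·y³ − 5, and check whether it is a (positive or negative) perfect cube.
Check small values of y:
  y = 0: RHS = -5 is not a perfect cube.
  y = 1: RHS = 18 is not a perfect cube.
  y = -1: RHS = -28 is not a perfect cube.
  y = 2: RHS = 179 is not a perfect cube.
  y = -2: RHS = -189 is not a perfect cube.
  y = 3: RHS = 616 is not a perfect cube.
  y = -3: RHS = -626 is not a perfect cube.
Continuing the search up to |y| = 35 finds no solutions either.
No (x, y) in the scanned range satisfies the equation.

No integer solutions with |y| ≤ 35.


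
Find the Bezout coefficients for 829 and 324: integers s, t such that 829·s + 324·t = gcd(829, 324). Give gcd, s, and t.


Euclidean algorithm on (829, 324) — divide until remainder is 0:
  829 = 2 · 324 + 181
  324 = 1 · 181 + 143
  181 = 1 · 143 + 38
  143 = 3 · 38 + 29
  38 = 1 · 29 + 9
  29 = 3 · 9 + 2
  9 = 4 · 2 + 1
  2 = 2 · 1 + 0
gcd(829, 324) = 1.
Track Bezout coefficients alongside the remainders: start with r₀ = 829 = a·1 + b·0 (s = 1, t = 0) and r₁ = 324 = a·0 + b·1 (s = 0, t = 1); each new remainder r_{k+1} = r_{k-1} − q_k·r_k inherits s_{k+1} = s_{k-1} − q_k·s_k, t_{k+1} = t_{k-1} − q_k·t_k, so r_k = a·s_k + b·t_k at every step:
  q = 2: r = 181, s = 1 − 2·0 = 1, t = 0 − 2·1 = -2  (check: 829·1 + 324·(-2) = 181)
  q = 1: r = 143, s = 0 − 1·1 = -1, t = 1 − 1·(-2) = 3  (check: 829·(-1) + 324·3 = 143)
  q = 1: r = 38, s = 1 − 1·(-1) = 2, t = -2 − 1·3 = -5  (check: 829·2 + 324·(-5) = 38)
  q = 3: r = 29, s = -1 − 3·2 = -7, t = 3 − 3·(-5) = 18  (check: 829·(-7) + 324·18 = 29)
  q = 1: r = 9, s = 2 − 1·(-7) = 9, t = -5 − 1·18 = -23  (check: 829·9 + 324·(-23) = 9)
  q = 3: r = 2, s = -7 − 3·9 = -34, t = 18 − 3·(-23) = 87  (check: 829·(-34) + 324·87 = 2)
  q = 4: r = 1, s = 9 − 4·(-34) = 145, t = -23 − 4·87 = -371  (check: 829·145 + 324·(-371) = 1)
The row with r = 1 (the gcd) gives the Bezout coefficients s = 145, t = -371.
Result: 829 · (145) + 324 · (-371) = 1.

gcd(829, 324) = 1; s = 145, t = -371 (check: 829·145 + 324·(-371) = 1).


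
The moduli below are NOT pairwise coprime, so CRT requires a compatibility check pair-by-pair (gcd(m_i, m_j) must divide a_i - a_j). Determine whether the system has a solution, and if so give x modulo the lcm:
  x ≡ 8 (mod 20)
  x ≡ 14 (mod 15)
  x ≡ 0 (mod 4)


Moduli 20, 15, 4 are not pairwise coprime, so CRT works modulo lcm(m_i) when all pairwise compatibility conditions hold.
Pairwise compatibility: gcd(m_i, m_j) must divide a_i - a_j for every pair.
Merge one congruence at a time:
  Start: x ≡ 8 (mod 20).
  Combine with x ≡ 14 (mod 15): gcd(20, 15) = 5, and 14 - 8 = 6 is NOT divisible by 5.
    ⇒ system is inconsistent (no integer solution).

No solution (the system is inconsistent).


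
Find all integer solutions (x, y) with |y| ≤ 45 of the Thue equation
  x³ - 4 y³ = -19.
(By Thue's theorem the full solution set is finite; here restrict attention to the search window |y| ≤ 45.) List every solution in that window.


The equation is x³ - 4y³ = -19. For fixed y, x³ = 4·y³ − 19, so a solution requires the RHS to be a perfect cube.
Strategy: iterate y from -45 to 45, compute RHS = 4·y³ − 19, and check whether it is a (positive or negative) perfect cube.
Check small values of y:
  y = 0: RHS = -19 is not a perfect cube.
  y = 1: RHS = -15 is not a perfect cube.
  y = -1: RHS = -23 is not a perfect cube.
  y = 2: RHS = 13 is not a perfect cube.
  y = -2: RHS = -51 is not a perfect cube.
  y = 3: RHS = 89 is not a perfect cube.
  y = -3: RHS = -127 is not a perfect cube.
Continuing the search up to |y| = 45 finds no solutions either.
No (x, y) in the scanned range satisfies the equation.

No integer solutions with |y| ≤ 45.
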